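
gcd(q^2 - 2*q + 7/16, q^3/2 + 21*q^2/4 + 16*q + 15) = 1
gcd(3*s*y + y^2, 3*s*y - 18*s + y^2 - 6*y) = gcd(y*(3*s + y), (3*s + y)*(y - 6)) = 3*s + y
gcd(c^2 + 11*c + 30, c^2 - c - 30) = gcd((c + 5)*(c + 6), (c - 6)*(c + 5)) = c + 5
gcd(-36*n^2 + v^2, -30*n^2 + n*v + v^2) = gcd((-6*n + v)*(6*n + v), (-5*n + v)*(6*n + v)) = 6*n + v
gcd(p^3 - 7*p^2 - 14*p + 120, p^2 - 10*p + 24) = p - 6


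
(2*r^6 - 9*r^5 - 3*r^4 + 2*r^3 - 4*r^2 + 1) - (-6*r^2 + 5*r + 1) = 2*r^6 - 9*r^5 - 3*r^4 + 2*r^3 + 2*r^2 - 5*r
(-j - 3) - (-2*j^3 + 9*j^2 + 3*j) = 2*j^3 - 9*j^2 - 4*j - 3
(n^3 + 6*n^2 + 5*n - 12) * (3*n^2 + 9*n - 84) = 3*n^5 + 27*n^4 - 15*n^3 - 495*n^2 - 528*n + 1008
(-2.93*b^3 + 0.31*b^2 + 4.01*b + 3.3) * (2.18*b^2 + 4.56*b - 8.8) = -6.3874*b^5 - 12.685*b^4 + 35.9394*b^3 + 22.7516*b^2 - 20.24*b - 29.04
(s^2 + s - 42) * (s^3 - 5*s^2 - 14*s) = s^5 - 4*s^4 - 61*s^3 + 196*s^2 + 588*s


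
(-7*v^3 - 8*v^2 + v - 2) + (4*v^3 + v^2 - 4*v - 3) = -3*v^3 - 7*v^2 - 3*v - 5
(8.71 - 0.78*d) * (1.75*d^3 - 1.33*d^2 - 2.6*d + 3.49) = -1.365*d^4 + 16.2799*d^3 - 9.5563*d^2 - 25.3682*d + 30.3979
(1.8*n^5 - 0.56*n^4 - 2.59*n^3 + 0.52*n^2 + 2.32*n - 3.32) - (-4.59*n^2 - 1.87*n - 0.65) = 1.8*n^5 - 0.56*n^4 - 2.59*n^3 + 5.11*n^2 + 4.19*n - 2.67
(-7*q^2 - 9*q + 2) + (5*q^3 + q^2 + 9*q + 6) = 5*q^3 - 6*q^2 + 8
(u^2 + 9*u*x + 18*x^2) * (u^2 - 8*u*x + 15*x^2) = u^4 + u^3*x - 39*u^2*x^2 - 9*u*x^3 + 270*x^4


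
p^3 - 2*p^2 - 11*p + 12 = (p - 4)*(p - 1)*(p + 3)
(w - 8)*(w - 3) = w^2 - 11*w + 24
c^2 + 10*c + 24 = (c + 4)*(c + 6)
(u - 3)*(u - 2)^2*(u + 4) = u^4 - 3*u^3 - 12*u^2 + 52*u - 48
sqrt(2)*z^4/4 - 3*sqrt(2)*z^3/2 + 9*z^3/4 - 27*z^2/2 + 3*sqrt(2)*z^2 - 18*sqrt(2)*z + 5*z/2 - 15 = (z/2 + sqrt(2)/2)*(z - 6)*(z + 5*sqrt(2)/2)*(sqrt(2)*z/2 + 1)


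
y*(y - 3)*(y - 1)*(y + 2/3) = y^4 - 10*y^3/3 + y^2/3 + 2*y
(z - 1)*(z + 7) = z^2 + 6*z - 7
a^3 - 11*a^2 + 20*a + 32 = (a - 8)*(a - 4)*(a + 1)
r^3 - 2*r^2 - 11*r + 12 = (r - 4)*(r - 1)*(r + 3)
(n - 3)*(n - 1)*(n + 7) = n^3 + 3*n^2 - 25*n + 21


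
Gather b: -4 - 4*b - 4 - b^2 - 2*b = -b^2 - 6*b - 8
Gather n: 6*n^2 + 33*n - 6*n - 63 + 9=6*n^2 + 27*n - 54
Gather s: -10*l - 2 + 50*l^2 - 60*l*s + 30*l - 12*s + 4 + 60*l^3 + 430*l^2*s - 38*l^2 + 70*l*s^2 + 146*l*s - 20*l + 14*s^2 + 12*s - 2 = 60*l^3 + 12*l^2 + s^2*(70*l + 14) + s*(430*l^2 + 86*l)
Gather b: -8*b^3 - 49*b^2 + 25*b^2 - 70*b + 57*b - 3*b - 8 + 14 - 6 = -8*b^3 - 24*b^2 - 16*b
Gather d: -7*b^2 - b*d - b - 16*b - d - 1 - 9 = -7*b^2 - 17*b + d*(-b - 1) - 10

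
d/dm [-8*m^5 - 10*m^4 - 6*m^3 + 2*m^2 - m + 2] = -40*m^4 - 40*m^3 - 18*m^2 + 4*m - 1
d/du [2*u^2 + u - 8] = 4*u + 1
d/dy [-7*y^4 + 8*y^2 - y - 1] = -28*y^3 + 16*y - 1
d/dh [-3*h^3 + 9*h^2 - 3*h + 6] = -9*h^2 + 18*h - 3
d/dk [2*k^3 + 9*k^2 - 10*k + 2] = 6*k^2 + 18*k - 10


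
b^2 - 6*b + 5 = (b - 5)*(b - 1)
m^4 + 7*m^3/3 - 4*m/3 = m*(m - 2/3)*(m + 1)*(m + 2)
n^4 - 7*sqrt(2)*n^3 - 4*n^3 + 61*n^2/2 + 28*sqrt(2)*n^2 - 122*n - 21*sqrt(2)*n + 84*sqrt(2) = (n - 4)*(n - 7*sqrt(2)/2)*(n - 2*sqrt(2))*(n - 3*sqrt(2)/2)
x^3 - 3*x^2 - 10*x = x*(x - 5)*(x + 2)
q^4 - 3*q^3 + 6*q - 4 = (q - 2)*(q - 1)*(q - sqrt(2))*(q + sqrt(2))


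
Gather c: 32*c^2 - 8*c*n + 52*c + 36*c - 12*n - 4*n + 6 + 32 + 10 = 32*c^2 + c*(88 - 8*n) - 16*n + 48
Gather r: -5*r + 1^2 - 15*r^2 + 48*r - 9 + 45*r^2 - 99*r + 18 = 30*r^2 - 56*r + 10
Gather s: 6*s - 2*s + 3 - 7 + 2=4*s - 2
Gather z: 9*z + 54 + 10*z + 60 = 19*z + 114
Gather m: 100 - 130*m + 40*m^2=40*m^2 - 130*m + 100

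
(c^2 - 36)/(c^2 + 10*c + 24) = (c - 6)/(c + 4)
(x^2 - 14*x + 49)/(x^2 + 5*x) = (x^2 - 14*x + 49)/(x*(x + 5))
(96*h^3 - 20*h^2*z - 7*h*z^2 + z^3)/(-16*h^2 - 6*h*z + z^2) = (-12*h^2 + h*z + z^2)/(2*h + z)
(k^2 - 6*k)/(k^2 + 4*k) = (k - 6)/(k + 4)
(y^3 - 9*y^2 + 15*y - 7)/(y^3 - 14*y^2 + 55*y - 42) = (y - 1)/(y - 6)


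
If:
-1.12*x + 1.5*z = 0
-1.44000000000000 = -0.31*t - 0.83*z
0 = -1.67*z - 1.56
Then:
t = 7.15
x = -1.25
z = -0.93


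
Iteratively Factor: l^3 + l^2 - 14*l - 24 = (l - 4)*(l^2 + 5*l + 6) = (l - 4)*(l + 2)*(l + 3)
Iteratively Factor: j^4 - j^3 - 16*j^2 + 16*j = (j + 4)*(j^3 - 5*j^2 + 4*j) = (j - 1)*(j + 4)*(j^2 - 4*j) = j*(j - 1)*(j + 4)*(j - 4)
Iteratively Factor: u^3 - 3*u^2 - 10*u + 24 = (u - 2)*(u^2 - u - 12) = (u - 2)*(u + 3)*(u - 4)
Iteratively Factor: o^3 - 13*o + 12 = (o + 4)*(o^2 - 4*o + 3) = (o - 3)*(o + 4)*(o - 1)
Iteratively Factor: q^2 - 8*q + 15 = (q - 5)*(q - 3)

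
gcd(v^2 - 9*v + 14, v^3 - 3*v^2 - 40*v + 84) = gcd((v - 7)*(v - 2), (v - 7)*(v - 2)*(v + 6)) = v^2 - 9*v + 14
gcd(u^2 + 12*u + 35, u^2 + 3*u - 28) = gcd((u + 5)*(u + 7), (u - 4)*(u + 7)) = u + 7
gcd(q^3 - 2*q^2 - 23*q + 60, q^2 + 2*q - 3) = 1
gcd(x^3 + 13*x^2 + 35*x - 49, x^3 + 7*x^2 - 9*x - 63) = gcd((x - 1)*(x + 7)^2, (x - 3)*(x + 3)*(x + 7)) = x + 7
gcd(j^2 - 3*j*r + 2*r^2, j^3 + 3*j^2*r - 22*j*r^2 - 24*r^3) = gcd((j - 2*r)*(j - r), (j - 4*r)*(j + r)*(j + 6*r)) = 1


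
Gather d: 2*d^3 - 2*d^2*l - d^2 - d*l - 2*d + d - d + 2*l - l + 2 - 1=2*d^3 + d^2*(-2*l - 1) + d*(-l - 2) + l + 1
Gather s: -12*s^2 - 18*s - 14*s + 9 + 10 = -12*s^2 - 32*s + 19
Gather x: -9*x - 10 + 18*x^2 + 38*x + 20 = 18*x^2 + 29*x + 10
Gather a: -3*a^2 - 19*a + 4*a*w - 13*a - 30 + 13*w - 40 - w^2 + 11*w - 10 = -3*a^2 + a*(4*w - 32) - w^2 + 24*w - 80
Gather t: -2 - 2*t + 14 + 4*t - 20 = 2*t - 8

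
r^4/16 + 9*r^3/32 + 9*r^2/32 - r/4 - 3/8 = (r/4 + 1/2)^2*(r - 1)*(r + 3/2)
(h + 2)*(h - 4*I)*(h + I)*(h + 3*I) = h^4 + 2*h^3 + 13*h^2 + 26*h + 12*I*h + 24*I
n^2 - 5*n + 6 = (n - 3)*(n - 2)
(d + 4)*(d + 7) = d^2 + 11*d + 28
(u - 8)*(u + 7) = u^2 - u - 56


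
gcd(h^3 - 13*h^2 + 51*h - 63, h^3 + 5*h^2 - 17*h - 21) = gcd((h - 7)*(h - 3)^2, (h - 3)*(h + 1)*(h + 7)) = h - 3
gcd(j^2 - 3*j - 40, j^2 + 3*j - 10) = j + 5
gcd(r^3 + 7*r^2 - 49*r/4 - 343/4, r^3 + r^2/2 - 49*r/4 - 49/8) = r^2 - 49/4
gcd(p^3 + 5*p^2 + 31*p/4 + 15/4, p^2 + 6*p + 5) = p + 1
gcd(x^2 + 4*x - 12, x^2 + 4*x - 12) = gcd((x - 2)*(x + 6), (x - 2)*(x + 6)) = x^2 + 4*x - 12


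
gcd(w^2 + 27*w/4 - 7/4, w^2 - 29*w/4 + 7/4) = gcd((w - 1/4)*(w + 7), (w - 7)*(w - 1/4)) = w - 1/4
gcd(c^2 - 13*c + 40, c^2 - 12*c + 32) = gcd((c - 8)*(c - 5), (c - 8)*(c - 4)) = c - 8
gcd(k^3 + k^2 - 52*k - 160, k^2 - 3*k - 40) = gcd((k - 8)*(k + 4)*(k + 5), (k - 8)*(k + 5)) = k^2 - 3*k - 40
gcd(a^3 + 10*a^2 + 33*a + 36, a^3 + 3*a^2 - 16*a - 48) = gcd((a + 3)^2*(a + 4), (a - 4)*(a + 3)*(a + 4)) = a^2 + 7*a + 12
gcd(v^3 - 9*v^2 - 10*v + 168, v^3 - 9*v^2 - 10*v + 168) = v^3 - 9*v^2 - 10*v + 168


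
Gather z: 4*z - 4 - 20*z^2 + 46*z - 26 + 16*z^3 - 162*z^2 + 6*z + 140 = 16*z^3 - 182*z^2 + 56*z + 110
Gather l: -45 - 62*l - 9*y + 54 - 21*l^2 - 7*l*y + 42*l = -21*l^2 + l*(-7*y - 20) - 9*y + 9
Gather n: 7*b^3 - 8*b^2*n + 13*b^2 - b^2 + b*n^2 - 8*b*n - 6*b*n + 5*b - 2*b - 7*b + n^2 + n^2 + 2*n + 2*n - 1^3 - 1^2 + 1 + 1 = 7*b^3 + 12*b^2 - 4*b + n^2*(b + 2) + n*(-8*b^2 - 14*b + 4)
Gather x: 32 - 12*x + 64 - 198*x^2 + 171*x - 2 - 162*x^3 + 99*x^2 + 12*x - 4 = -162*x^3 - 99*x^2 + 171*x + 90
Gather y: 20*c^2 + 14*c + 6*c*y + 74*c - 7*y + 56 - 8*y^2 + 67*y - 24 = 20*c^2 + 88*c - 8*y^2 + y*(6*c + 60) + 32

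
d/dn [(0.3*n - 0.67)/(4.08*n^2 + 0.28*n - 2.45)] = (-1.224*n^2 + 5.4672*n - 0.5474)/(16.6464*n^4 + 2.2848*n^3 - 19.9136*n^2 - 1.372*n + 6.0025)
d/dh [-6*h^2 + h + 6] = 1 - 12*h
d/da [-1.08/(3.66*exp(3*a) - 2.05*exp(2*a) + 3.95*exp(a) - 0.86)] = (11.8584*exp(2*a) - 4.428*exp(a) + 4.266)*exp(a)/(3.66*exp(3*a) - 2.05*exp(2*a) + 3.95*exp(a) - 0.86)^2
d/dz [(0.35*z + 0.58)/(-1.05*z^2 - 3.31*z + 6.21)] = (0.3675*z^2 + 1.218*z + 4.0933)/(1.1025*z^4 + 6.951*z^3 - 2.0849*z^2 - 41.1102*z + 38.5641)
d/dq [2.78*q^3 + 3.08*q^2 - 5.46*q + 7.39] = 8.34*q^2 + 6.16*q - 5.46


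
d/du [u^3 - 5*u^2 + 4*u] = 3*u^2 - 10*u + 4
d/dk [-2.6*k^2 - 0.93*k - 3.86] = -5.2*k - 0.93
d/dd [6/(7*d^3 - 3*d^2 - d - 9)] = 6*(-21*d^2 + 6*d + 1)/(-7*d^3 + 3*d^2 + d + 9)^2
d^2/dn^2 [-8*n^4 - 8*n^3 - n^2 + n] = -96*n^2 - 48*n - 2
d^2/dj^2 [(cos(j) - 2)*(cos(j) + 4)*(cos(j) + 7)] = -27*cos(j)/4 - 18*cos(2*j) - 9*cos(3*j)/4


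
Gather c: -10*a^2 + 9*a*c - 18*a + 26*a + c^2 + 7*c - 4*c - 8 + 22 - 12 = -10*a^2 + 8*a + c^2 + c*(9*a + 3) + 2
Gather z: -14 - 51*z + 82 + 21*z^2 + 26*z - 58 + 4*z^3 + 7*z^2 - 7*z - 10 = 4*z^3 + 28*z^2 - 32*z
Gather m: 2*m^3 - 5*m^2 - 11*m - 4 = 2*m^3 - 5*m^2 - 11*m - 4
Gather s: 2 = 2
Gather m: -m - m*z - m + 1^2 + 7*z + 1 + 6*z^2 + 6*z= m*(-z - 2) + 6*z^2 + 13*z + 2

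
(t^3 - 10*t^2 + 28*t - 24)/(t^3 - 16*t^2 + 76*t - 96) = (t - 2)/(t - 8)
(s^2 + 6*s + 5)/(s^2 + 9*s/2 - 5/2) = 2*(s + 1)/(2*s - 1)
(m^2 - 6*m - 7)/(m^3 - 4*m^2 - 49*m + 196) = (m + 1)/(m^2 + 3*m - 28)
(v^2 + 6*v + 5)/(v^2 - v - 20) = (v^2 + 6*v + 5)/(v^2 - v - 20)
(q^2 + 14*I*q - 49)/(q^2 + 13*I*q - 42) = (q + 7*I)/(q + 6*I)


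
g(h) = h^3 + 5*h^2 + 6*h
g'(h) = 3*h^2 + 10*h + 6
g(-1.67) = -0.73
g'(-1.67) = -2.33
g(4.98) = 277.39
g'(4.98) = 130.20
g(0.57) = 5.23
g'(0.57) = 12.67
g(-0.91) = -2.07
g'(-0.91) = -0.62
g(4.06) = 173.70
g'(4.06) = 96.05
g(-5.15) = -34.88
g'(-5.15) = 34.07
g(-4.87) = -26.14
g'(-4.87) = 28.45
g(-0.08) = -0.45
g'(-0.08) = 5.22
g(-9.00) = -378.00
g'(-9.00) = 159.00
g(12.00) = 2520.00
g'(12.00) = 558.00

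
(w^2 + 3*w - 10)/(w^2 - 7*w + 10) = (w + 5)/(w - 5)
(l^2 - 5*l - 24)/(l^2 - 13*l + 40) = (l + 3)/(l - 5)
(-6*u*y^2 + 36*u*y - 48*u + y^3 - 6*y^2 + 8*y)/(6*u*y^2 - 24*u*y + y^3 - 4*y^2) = (-6*u*y + 12*u + y^2 - 2*y)/(y*(6*u + y))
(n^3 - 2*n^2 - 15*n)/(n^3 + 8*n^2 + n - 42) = n*(n - 5)/(n^2 + 5*n - 14)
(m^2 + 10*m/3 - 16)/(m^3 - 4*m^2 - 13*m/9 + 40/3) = 3*(m + 6)/(3*m^2 - 4*m - 15)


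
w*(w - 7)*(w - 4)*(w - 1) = w^4 - 12*w^3 + 39*w^2 - 28*w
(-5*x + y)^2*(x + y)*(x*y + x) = 25*x^4*y + 25*x^4 + 15*x^3*y^2 + 15*x^3*y - 9*x^2*y^3 - 9*x^2*y^2 + x*y^4 + x*y^3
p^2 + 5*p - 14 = (p - 2)*(p + 7)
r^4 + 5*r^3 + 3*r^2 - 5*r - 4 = (r - 1)*(r + 1)^2*(r + 4)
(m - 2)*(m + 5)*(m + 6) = m^3 + 9*m^2 + 8*m - 60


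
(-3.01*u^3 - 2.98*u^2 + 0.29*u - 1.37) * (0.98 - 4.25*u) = 12.7925*u^4 + 9.7152*u^3 - 4.1529*u^2 + 6.1067*u - 1.3426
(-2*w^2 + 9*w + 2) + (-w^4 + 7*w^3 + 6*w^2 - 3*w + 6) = -w^4 + 7*w^3 + 4*w^2 + 6*w + 8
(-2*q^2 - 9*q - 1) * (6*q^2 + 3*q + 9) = -12*q^4 - 60*q^3 - 51*q^2 - 84*q - 9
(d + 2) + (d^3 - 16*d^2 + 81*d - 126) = d^3 - 16*d^2 + 82*d - 124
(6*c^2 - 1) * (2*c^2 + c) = 12*c^4 + 6*c^3 - 2*c^2 - c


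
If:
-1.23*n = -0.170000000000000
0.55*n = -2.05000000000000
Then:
No Solution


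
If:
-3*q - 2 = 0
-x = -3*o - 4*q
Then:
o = x/3 + 8/9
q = -2/3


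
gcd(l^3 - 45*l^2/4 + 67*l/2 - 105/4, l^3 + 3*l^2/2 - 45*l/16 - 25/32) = l - 5/4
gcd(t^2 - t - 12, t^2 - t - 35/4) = 1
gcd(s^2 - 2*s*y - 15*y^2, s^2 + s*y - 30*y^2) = -s + 5*y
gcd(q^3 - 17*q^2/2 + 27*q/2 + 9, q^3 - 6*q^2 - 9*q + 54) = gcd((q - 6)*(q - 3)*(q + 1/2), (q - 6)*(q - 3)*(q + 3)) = q^2 - 9*q + 18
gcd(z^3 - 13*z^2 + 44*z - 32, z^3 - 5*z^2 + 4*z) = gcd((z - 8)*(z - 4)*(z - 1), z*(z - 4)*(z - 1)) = z^2 - 5*z + 4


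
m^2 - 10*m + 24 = (m - 6)*(m - 4)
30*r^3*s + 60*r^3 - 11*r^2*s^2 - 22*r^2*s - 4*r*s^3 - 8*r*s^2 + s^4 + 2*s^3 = (-5*r + s)*(-2*r + s)*(3*r + s)*(s + 2)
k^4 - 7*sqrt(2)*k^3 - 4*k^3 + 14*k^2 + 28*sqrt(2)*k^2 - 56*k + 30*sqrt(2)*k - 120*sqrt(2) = (k - 4)*(k - 5*sqrt(2))*(k - 3*sqrt(2))*(k + sqrt(2))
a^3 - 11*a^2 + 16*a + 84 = (a - 7)*(a - 6)*(a + 2)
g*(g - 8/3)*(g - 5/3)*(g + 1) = g^4 - 10*g^3/3 + g^2/9 + 40*g/9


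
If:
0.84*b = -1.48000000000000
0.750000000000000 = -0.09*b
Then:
No Solution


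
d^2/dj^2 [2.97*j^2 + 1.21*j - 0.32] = 5.94000000000000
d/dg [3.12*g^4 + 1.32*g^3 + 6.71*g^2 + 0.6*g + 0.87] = 12.48*g^3 + 3.96*g^2 + 13.42*g + 0.6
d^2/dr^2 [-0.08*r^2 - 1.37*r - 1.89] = -0.160000000000000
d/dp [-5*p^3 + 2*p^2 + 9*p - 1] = -15*p^2 + 4*p + 9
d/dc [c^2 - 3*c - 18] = 2*c - 3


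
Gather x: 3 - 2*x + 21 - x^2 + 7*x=-x^2 + 5*x + 24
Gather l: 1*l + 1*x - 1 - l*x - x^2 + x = l*(1 - x) - x^2 + 2*x - 1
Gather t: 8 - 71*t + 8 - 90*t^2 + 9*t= -90*t^2 - 62*t + 16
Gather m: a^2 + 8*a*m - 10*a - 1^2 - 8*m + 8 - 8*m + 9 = a^2 - 10*a + m*(8*a - 16) + 16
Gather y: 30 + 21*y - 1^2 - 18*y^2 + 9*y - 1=-18*y^2 + 30*y + 28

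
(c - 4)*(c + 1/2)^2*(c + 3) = c^4 - 51*c^2/4 - 49*c/4 - 3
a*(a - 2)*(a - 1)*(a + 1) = a^4 - 2*a^3 - a^2 + 2*a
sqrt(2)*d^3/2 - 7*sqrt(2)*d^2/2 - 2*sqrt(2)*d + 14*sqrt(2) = (d - 7)*(d - 2)*(sqrt(2)*d/2 + sqrt(2))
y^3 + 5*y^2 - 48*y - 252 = (y - 7)*(y + 6)^2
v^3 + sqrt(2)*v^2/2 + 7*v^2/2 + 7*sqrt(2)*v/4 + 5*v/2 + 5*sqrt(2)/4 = (v + 1)*(v + 5/2)*(v + sqrt(2)/2)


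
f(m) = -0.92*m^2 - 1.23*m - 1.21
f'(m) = -1.84*m - 1.23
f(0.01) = -1.22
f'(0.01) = -1.25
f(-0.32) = -0.91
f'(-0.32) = -0.64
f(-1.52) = -1.47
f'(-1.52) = 1.57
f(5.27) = -33.24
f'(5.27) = -10.93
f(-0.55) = -0.81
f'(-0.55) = -0.22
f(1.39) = -4.70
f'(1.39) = -3.79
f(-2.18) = -2.90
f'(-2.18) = 2.78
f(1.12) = -3.74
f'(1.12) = -3.29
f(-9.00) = -64.66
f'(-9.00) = 15.33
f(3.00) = -13.18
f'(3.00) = -6.75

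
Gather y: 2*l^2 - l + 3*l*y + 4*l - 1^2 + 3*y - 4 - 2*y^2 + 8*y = 2*l^2 + 3*l - 2*y^2 + y*(3*l + 11) - 5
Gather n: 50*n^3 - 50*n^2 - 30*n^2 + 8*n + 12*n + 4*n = 50*n^3 - 80*n^2 + 24*n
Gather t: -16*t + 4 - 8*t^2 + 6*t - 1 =-8*t^2 - 10*t + 3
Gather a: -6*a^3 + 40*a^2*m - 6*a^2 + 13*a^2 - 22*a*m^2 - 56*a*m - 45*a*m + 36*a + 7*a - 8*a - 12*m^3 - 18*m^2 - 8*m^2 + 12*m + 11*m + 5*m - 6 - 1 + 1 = -6*a^3 + a^2*(40*m + 7) + a*(-22*m^2 - 101*m + 35) - 12*m^3 - 26*m^2 + 28*m - 6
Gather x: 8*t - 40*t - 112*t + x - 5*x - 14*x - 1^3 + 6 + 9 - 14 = -144*t - 18*x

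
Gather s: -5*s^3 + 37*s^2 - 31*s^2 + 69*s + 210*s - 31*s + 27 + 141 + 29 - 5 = -5*s^3 + 6*s^2 + 248*s + 192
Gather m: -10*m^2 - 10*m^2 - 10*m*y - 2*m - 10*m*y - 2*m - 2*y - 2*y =-20*m^2 + m*(-20*y - 4) - 4*y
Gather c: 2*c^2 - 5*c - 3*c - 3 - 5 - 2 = 2*c^2 - 8*c - 10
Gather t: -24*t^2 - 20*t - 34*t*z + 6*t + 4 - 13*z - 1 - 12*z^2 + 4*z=-24*t^2 + t*(-34*z - 14) - 12*z^2 - 9*z + 3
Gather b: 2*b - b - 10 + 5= b - 5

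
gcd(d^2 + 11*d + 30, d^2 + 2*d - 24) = d + 6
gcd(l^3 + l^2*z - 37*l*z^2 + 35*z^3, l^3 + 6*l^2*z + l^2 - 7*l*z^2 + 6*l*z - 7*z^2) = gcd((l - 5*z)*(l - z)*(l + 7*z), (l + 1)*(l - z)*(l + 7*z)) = -l^2 - 6*l*z + 7*z^2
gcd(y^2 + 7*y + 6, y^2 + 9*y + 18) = y + 6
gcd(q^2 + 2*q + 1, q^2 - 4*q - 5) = q + 1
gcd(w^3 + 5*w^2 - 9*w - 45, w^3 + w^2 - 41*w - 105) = w^2 + 8*w + 15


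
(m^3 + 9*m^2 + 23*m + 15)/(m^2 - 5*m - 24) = (m^2 + 6*m + 5)/(m - 8)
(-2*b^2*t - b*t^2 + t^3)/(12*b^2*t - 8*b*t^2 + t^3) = (b + t)/(-6*b + t)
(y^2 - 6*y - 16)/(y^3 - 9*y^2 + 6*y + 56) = (y - 8)/(y^2 - 11*y + 28)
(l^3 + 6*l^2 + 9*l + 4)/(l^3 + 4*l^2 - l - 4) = (l + 1)/(l - 1)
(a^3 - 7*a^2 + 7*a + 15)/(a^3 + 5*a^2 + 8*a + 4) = (a^2 - 8*a + 15)/(a^2 + 4*a + 4)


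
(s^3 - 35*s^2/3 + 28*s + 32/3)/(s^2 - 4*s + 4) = (3*s^3 - 35*s^2 + 84*s + 32)/(3*(s^2 - 4*s + 4))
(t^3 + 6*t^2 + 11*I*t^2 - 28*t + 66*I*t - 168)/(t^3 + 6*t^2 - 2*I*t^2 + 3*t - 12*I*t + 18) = (t^2 + 11*I*t - 28)/(t^2 - 2*I*t + 3)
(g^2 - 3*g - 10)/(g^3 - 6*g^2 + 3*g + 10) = (g + 2)/(g^2 - g - 2)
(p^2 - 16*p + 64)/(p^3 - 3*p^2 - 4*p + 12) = (p^2 - 16*p + 64)/(p^3 - 3*p^2 - 4*p + 12)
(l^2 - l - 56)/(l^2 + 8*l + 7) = (l - 8)/(l + 1)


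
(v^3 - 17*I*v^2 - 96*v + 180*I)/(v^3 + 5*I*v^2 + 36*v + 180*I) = (v^2 - 11*I*v - 30)/(v^2 + 11*I*v - 30)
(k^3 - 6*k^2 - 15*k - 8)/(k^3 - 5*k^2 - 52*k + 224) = (k^2 + 2*k + 1)/(k^2 + 3*k - 28)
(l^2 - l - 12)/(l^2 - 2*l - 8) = (l + 3)/(l + 2)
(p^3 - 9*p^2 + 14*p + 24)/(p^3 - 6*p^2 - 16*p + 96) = (p + 1)/(p + 4)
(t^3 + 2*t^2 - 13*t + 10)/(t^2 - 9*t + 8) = (t^2 + 3*t - 10)/(t - 8)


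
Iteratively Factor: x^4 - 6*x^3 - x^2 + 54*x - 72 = (x - 2)*(x^3 - 4*x^2 - 9*x + 36) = (x - 4)*(x - 2)*(x^2 - 9) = (x - 4)*(x - 3)*(x - 2)*(x + 3)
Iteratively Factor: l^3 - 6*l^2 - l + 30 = (l + 2)*(l^2 - 8*l + 15) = (l - 3)*(l + 2)*(l - 5)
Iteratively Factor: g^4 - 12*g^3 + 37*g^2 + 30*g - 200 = (g - 5)*(g^3 - 7*g^2 + 2*g + 40) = (g - 5)*(g - 4)*(g^2 - 3*g - 10) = (g - 5)*(g - 4)*(g + 2)*(g - 5)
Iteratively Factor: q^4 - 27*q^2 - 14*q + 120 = (q + 3)*(q^3 - 3*q^2 - 18*q + 40) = (q - 5)*(q + 3)*(q^2 + 2*q - 8) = (q - 5)*(q + 3)*(q + 4)*(q - 2)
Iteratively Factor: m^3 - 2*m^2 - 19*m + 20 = (m - 5)*(m^2 + 3*m - 4) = (m - 5)*(m + 4)*(m - 1)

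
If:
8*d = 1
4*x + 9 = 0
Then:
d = 1/8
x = -9/4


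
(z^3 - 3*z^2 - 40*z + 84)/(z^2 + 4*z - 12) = z - 7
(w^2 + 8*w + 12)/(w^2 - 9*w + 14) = (w^2 + 8*w + 12)/(w^2 - 9*w + 14)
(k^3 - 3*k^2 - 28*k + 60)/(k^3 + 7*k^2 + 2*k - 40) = (k - 6)/(k + 4)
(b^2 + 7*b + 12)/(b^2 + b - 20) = (b^2 + 7*b + 12)/(b^2 + b - 20)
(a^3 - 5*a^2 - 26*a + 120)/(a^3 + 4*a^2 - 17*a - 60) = (a - 6)/(a + 3)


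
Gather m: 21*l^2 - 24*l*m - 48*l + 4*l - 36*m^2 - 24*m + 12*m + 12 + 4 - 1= 21*l^2 - 44*l - 36*m^2 + m*(-24*l - 12) + 15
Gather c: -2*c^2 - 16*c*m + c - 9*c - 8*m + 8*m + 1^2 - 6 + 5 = -2*c^2 + c*(-16*m - 8)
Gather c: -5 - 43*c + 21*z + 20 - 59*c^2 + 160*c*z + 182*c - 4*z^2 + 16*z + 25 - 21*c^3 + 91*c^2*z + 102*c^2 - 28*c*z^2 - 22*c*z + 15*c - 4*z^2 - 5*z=-21*c^3 + c^2*(91*z + 43) + c*(-28*z^2 + 138*z + 154) - 8*z^2 + 32*z + 40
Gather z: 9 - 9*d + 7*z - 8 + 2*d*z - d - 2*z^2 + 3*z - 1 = -10*d - 2*z^2 + z*(2*d + 10)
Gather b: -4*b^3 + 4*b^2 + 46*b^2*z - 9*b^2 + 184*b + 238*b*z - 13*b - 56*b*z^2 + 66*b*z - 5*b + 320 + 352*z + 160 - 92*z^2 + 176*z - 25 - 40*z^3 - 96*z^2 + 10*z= -4*b^3 + b^2*(46*z - 5) + b*(-56*z^2 + 304*z + 166) - 40*z^3 - 188*z^2 + 538*z + 455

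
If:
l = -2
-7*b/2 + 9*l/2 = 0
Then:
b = -18/7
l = -2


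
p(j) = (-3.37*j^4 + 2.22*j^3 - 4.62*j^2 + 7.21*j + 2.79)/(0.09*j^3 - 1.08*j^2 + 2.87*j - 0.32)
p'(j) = (-0.27*j^2 + 2.16*j - 2.87)*(-3.37*j^4 + 2.22*j^3 - 4.62*j^2 + 7.21*j + 2.79)/(0.09*j^3 - 1.08*j^2 + 2.87*j - 0.32)^2 + (-13.48*j^3 + 6.66*j^2 - 9.24*j + 7.21)/(0.09*j^3 - 1.08*j^2 + 2.87*j - 0.32)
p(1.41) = -1.82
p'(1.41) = -16.22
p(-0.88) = 2.85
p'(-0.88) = -4.14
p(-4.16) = 34.10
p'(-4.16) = -15.17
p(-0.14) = -2.26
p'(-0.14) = -21.35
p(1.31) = -0.35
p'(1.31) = -13.19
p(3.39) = -762.68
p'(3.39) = -2979.72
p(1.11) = 1.82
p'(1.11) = -8.89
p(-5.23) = 51.96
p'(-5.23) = -18.12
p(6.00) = 1578.06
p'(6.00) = 841.05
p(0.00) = -8.72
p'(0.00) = -100.73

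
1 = 1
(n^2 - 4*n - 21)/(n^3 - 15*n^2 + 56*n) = (n + 3)/(n*(n - 8))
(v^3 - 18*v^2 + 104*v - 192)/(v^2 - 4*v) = v - 14 + 48/v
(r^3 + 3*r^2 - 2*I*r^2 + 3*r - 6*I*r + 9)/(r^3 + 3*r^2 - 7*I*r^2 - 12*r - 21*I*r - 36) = (r + I)/(r - 4*I)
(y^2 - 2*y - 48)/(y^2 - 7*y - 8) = (y + 6)/(y + 1)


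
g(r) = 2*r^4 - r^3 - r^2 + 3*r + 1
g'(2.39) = 90.30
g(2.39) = 54.06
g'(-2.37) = -115.61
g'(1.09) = 7.62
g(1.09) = 4.61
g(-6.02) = 2791.60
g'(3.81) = 394.28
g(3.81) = 364.04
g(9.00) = 12340.00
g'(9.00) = 5574.00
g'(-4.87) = -982.42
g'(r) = 8*r^3 - 3*r^2 - 2*r + 3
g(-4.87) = 1203.16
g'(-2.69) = -169.05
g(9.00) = 12340.00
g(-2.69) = 109.88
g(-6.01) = 2773.25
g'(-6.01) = -1829.99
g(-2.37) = 64.68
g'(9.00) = 5574.00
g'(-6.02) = -1839.02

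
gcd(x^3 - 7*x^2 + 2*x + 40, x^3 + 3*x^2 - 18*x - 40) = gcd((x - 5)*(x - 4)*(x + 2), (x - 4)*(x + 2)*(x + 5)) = x^2 - 2*x - 8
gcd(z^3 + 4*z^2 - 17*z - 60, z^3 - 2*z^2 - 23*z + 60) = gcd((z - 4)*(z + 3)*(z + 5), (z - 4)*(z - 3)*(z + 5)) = z^2 + z - 20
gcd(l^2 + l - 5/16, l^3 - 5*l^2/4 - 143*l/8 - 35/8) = 1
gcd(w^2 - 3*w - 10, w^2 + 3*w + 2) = w + 2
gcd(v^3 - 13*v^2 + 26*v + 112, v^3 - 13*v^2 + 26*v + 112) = v^3 - 13*v^2 + 26*v + 112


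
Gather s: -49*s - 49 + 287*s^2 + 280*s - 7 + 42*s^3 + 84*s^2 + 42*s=42*s^3 + 371*s^2 + 273*s - 56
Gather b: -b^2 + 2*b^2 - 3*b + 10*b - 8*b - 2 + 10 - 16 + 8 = b^2 - b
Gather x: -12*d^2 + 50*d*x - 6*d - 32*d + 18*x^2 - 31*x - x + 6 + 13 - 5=-12*d^2 - 38*d + 18*x^2 + x*(50*d - 32) + 14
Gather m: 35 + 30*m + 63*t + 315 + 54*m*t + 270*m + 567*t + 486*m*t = m*(540*t + 300) + 630*t + 350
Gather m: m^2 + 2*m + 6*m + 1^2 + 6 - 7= m^2 + 8*m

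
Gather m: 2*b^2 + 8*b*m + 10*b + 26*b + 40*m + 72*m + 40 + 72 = 2*b^2 + 36*b + m*(8*b + 112) + 112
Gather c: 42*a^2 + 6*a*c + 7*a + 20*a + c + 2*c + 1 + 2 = 42*a^2 + 27*a + c*(6*a + 3) + 3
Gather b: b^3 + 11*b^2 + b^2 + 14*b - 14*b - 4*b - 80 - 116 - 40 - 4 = b^3 + 12*b^2 - 4*b - 240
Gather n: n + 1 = n + 1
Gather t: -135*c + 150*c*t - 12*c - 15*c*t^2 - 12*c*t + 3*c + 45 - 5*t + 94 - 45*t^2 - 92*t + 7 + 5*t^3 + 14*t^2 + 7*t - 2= -144*c + 5*t^3 + t^2*(-15*c - 31) + t*(138*c - 90) + 144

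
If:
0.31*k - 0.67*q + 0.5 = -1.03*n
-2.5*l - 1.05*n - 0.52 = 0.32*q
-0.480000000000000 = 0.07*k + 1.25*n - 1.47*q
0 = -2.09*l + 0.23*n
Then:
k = -0.37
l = -0.04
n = -0.39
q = -0.02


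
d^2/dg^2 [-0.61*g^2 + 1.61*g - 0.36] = -1.22000000000000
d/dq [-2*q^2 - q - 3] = -4*q - 1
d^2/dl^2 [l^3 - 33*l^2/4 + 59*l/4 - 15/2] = 6*l - 33/2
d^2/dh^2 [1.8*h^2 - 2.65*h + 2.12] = 3.60000000000000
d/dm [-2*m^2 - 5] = -4*m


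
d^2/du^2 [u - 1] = 0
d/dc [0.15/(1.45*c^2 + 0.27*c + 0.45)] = (-0.435*c - 0.0405)/(1.45*c^2 + 0.27*c + 0.45)^2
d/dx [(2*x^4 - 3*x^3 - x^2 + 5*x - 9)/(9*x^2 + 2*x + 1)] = (36*x^5 - 15*x^4 - 4*x^3 - 56*x^2 + 160*x + 23)/(81*x^4 + 36*x^3 + 22*x^2 + 4*x + 1)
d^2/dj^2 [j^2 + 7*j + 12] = 2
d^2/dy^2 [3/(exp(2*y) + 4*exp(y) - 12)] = 12*(-(exp(y) + 1)*(exp(2*y) + 4*exp(y) - 12) + 2*(exp(y) + 2)^2*exp(y))*exp(y)/(exp(2*y) + 4*exp(y) - 12)^3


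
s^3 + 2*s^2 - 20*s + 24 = (s - 2)^2*(s + 6)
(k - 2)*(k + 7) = k^2 + 5*k - 14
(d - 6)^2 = d^2 - 12*d + 36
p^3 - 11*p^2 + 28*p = p*(p - 7)*(p - 4)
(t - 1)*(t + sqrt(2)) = t^2 - t + sqrt(2)*t - sqrt(2)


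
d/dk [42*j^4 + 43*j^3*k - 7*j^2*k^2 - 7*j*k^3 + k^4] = 43*j^3 - 14*j^2*k - 21*j*k^2 + 4*k^3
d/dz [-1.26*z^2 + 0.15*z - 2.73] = 0.15 - 2.52*z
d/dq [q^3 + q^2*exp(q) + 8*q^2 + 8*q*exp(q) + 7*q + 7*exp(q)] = q^2*exp(q) + 3*q^2 + 10*q*exp(q) + 16*q + 15*exp(q) + 7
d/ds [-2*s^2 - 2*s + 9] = -4*s - 2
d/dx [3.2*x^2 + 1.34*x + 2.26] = 6.4*x + 1.34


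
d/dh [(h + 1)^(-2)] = -2/(h + 1)^3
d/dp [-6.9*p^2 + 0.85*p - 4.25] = 0.85 - 13.8*p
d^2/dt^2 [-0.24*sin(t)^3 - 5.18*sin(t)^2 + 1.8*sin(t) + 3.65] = -1.62*sin(t) - 0.54*sin(3*t) - 10.36*cos(2*t)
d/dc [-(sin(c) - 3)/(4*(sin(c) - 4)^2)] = (sin(c) - 2)*cos(c)/(4*(sin(c) - 4)^3)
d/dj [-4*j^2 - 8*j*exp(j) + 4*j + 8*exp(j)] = -8*j*exp(j) - 8*j + 4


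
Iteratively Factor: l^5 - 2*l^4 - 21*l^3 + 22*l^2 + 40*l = (l + 4)*(l^4 - 6*l^3 + 3*l^2 + 10*l) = (l + 1)*(l + 4)*(l^3 - 7*l^2 + 10*l) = (l - 2)*(l + 1)*(l + 4)*(l^2 - 5*l) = (l - 5)*(l - 2)*(l + 1)*(l + 4)*(l)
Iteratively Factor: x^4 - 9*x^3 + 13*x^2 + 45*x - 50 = (x + 2)*(x^3 - 11*x^2 + 35*x - 25) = (x - 5)*(x + 2)*(x^2 - 6*x + 5) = (x - 5)^2*(x + 2)*(x - 1)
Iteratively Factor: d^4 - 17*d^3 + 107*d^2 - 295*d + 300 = (d - 4)*(d^3 - 13*d^2 + 55*d - 75) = (d - 4)*(d - 3)*(d^2 - 10*d + 25) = (d - 5)*(d - 4)*(d - 3)*(d - 5)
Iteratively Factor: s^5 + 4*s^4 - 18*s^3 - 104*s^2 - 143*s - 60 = (s + 1)*(s^4 + 3*s^3 - 21*s^2 - 83*s - 60) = (s + 1)*(s + 4)*(s^3 - s^2 - 17*s - 15) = (s + 1)*(s + 3)*(s + 4)*(s^2 - 4*s - 5) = (s + 1)^2*(s + 3)*(s + 4)*(s - 5)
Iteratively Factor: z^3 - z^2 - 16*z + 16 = (z - 1)*(z^2 - 16) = (z - 1)*(z + 4)*(z - 4)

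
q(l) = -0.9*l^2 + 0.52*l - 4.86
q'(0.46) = -0.31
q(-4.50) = -25.42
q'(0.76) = -0.85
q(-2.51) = -11.84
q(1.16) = -5.47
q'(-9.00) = 16.72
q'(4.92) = -8.34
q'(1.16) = -1.57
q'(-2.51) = 5.04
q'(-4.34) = 8.33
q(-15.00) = -215.16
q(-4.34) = -24.07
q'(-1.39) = 3.02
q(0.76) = -4.98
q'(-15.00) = 27.52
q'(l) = 0.52 - 1.8*l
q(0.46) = -4.81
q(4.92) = -24.09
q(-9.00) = -82.44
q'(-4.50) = 8.62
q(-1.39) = -7.32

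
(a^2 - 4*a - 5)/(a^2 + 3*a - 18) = (a^2 - 4*a - 5)/(a^2 + 3*a - 18)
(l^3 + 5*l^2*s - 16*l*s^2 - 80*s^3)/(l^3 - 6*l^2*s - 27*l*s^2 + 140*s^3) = (-l - 4*s)/(-l + 7*s)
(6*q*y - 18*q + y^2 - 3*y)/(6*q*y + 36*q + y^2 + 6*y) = (y - 3)/(y + 6)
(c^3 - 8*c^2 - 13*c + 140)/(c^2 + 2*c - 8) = (c^2 - 12*c + 35)/(c - 2)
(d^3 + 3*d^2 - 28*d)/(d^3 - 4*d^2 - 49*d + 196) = d/(d - 7)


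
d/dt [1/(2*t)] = -1/(2*t^2)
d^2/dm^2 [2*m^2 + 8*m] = 4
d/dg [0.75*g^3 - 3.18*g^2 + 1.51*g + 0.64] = 2.25*g^2 - 6.36*g + 1.51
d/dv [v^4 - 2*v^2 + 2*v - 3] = 4*v^3 - 4*v + 2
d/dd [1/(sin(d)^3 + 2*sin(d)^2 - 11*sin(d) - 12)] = (-3*sin(d)^2 - 4*sin(d) + 11)*cos(d)/(sin(d)^3 + 2*sin(d)^2 - 11*sin(d) - 12)^2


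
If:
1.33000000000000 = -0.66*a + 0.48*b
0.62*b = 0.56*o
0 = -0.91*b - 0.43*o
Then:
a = -2.02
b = 0.00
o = 0.00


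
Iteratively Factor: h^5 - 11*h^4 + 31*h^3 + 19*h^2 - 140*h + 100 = (h + 2)*(h^4 - 13*h^3 + 57*h^2 - 95*h + 50) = (h - 5)*(h + 2)*(h^3 - 8*h^2 + 17*h - 10) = (h - 5)*(h - 2)*(h + 2)*(h^2 - 6*h + 5) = (h - 5)^2*(h - 2)*(h + 2)*(h - 1)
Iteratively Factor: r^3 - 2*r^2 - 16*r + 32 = (r + 4)*(r^2 - 6*r + 8) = (r - 2)*(r + 4)*(r - 4)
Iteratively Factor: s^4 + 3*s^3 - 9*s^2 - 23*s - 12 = (s + 4)*(s^3 - s^2 - 5*s - 3) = (s - 3)*(s + 4)*(s^2 + 2*s + 1) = (s - 3)*(s + 1)*(s + 4)*(s + 1)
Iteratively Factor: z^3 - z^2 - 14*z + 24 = (z - 3)*(z^2 + 2*z - 8) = (z - 3)*(z + 4)*(z - 2)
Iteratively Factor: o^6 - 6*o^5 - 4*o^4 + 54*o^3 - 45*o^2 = (o - 1)*(o^5 - 5*o^4 - 9*o^3 + 45*o^2) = o*(o - 1)*(o^4 - 5*o^3 - 9*o^2 + 45*o) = o^2*(o - 1)*(o^3 - 5*o^2 - 9*o + 45) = o^2*(o - 1)*(o + 3)*(o^2 - 8*o + 15) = o^2*(o - 5)*(o - 1)*(o + 3)*(o - 3)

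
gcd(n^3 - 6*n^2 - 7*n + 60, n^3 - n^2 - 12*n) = n^2 - n - 12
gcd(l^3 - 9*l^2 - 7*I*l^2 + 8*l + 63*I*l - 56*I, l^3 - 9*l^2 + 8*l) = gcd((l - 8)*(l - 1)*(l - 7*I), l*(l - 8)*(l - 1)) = l^2 - 9*l + 8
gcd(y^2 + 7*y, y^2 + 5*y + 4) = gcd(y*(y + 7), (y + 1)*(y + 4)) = 1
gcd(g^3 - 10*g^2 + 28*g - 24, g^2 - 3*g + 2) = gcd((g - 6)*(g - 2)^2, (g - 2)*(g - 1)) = g - 2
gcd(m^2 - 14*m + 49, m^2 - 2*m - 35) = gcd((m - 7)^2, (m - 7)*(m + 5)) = m - 7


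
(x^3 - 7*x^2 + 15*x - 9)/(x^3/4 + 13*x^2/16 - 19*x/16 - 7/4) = 16*(x^3 - 7*x^2 + 15*x - 9)/(4*x^3 + 13*x^2 - 19*x - 28)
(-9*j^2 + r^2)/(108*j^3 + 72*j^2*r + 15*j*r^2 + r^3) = (-3*j + r)/(36*j^2 + 12*j*r + r^2)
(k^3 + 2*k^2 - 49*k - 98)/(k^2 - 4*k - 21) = (k^2 + 9*k + 14)/(k + 3)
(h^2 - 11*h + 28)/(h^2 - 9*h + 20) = (h - 7)/(h - 5)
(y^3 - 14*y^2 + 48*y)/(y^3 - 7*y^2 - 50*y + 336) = y/(y + 7)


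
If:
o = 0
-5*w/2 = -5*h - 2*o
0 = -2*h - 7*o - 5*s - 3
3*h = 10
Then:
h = 10/3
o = 0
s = -29/15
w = 20/3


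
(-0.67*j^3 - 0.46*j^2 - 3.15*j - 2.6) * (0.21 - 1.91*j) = 1.2797*j^4 + 0.7379*j^3 + 5.9199*j^2 + 4.3045*j - 0.546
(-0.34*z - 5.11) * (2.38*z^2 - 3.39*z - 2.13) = -0.8092*z^3 - 11.0092*z^2 + 18.0471*z + 10.8843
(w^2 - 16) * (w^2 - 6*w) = w^4 - 6*w^3 - 16*w^2 + 96*w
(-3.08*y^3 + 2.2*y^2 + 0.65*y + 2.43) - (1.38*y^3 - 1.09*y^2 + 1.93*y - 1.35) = -4.46*y^3 + 3.29*y^2 - 1.28*y + 3.78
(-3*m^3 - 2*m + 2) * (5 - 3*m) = 9*m^4 - 15*m^3 + 6*m^2 - 16*m + 10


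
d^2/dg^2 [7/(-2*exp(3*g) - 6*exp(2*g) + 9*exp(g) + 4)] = 21*(-6*(2*exp(2*g) + 4*exp(g) - 3)^2*exp(g) + (6*exp(2*g) + 8*exp(g) - 3)*(2*exp(3*g) + 6*exp(2*g) - 9*exp(g) - 4))*exp(g)/(2*exp(3*g) + 6*exp(2*g) - 9*exp(g) - 4)^3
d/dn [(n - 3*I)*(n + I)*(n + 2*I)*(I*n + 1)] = 4*I*n^3 + 3*n^2 + 14*I*n + 1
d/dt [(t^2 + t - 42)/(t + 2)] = (t^2 + 4*t + 44)/(t^2 + 4*t + 4)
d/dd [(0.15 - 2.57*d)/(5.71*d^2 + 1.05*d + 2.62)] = (14.6747*d^2 - 1.713*d - 6.8909)/(32.6041*d^4 + 11.991*d^3 + 31.0229*d^2 + 5.502*d + 6.8644)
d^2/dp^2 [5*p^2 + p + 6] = 10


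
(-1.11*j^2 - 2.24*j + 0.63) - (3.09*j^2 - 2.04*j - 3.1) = -4.2*j^2 - 0.2*j + 3.73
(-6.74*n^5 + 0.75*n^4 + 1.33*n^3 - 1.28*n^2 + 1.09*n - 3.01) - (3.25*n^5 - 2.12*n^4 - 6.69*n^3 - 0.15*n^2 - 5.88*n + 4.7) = -9.99*n^5 + 2.87*n^4 + 8.02*n^3 - 1.13*n^2 + 6.97*n - 7.71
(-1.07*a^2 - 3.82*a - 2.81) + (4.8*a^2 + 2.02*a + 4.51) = 3.73*a^2 - 1.8*a + 1.7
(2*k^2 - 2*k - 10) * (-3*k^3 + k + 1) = -6*k^5 + 6*k^4 + 32*k^3 - 12*k - 10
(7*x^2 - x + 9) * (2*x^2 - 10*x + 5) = 14*x^4 - 72*x^3 + 63*x^2 - 95*x + 45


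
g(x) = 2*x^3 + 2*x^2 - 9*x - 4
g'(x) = 6*x^2 + 4*x - 9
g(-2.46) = 0.47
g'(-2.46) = 17.47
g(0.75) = -8.78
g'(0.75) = -2.62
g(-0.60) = 1.69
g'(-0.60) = -9.24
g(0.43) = -7.34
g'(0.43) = -6.17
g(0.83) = -8.95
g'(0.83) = -1.55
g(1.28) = -8.05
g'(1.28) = 5.95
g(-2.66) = -3.55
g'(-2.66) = 22.81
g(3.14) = 49.38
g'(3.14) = 62.72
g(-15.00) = -6169.00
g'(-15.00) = 1281.00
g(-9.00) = -1219.00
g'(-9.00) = 441.00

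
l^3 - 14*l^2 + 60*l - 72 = (l - 6)^2*(l - 2)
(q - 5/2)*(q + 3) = q^2 + q/2 - 15/2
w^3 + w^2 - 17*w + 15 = (w - 3)*(w - 1)*(w + 5)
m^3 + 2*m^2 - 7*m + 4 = (m - 1)^2*(m + 4)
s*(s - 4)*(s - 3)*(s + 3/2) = s^4 - 11*s^3/2 + 3*s^2/2 + 18*s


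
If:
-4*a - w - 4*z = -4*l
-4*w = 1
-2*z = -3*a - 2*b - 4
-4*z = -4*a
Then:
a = z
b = -z/2 - 2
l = 2*z - 1/16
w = -1/4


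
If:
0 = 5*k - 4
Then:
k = 4/5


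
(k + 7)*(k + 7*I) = k^2 + 7*k + 7*I*k + 49*I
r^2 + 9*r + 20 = (r + 4)*(r + 5)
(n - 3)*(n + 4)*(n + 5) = n^3 + 6*n^2 - 7*n - 60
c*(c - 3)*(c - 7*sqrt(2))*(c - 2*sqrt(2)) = c^4 - 9*sqrt(2)*c^3 - 3*c^3 + 28*c^2 + 27*sqrt(2)*c^2 - 84*c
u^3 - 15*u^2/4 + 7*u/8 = u*(u - 7/2)*(u - 1/4)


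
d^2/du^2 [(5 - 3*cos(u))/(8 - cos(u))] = 19*(sin(u)^2 - 8*cos(u) + 1)/(cos(u) - 8)^3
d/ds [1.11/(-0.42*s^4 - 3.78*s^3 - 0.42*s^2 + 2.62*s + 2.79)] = (1.8648*s^3 + 12.5874*s^2 + 0.9324*s - 2.9082)/(0.42*s^4 + 3.78*s^3 + 0.42*s^2 - 2.62*s - 2.79)^2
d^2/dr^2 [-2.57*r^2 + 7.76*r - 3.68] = -5.14000000000000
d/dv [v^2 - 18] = 2*v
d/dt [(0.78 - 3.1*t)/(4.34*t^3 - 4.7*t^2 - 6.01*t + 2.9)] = (26.908*t^3 - 24.7256*t^2 + 7.332*t - 4.3022)/(18.8356*t^6 - 40.796*t^5 - 30.0768*t^4 + 81.666*t^3 + 8.8601*t^2 - 34.858*t + 8.41)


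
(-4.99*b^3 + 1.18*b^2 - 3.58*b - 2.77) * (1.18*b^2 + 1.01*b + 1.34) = -5.8882*b^5 - 3.6475*b^4 - 9.7192*b^3 - 5.3032*b^2 - 7.5949*b - 3.7118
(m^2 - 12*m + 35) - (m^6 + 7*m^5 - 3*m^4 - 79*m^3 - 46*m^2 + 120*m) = -m^6 - 7*m^5 + 3*m^4 + 79*m^3 + 47*m^2 - 132*m + 35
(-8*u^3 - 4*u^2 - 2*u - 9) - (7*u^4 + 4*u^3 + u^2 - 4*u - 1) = -7*u^4 - 12*u^3 - 5*u^2 + 2*u - 8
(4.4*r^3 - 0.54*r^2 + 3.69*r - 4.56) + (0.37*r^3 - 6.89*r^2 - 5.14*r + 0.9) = 4.77*r^3 - 7.43*r^2 - 1.45*r - 3.66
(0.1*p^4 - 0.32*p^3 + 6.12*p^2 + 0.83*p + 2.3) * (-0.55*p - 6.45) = -0.055*p^5 - 0.469*p^4 - 1.302*p^3 - 39.9305*p^2 - 6.6185*p - 14.835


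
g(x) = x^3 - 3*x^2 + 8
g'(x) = 3*x^2 - 6*x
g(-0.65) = 6.46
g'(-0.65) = 5.17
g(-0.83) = 5.36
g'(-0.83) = 7.05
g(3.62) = 16.12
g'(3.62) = 17.59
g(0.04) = 8.00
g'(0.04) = -0.24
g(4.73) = 46.71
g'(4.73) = 38.74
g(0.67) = 6.95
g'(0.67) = -2.67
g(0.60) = 7.14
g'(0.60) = -2.52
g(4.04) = 24.97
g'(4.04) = 24.72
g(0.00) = 8.00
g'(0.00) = 0.00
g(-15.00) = -4042.00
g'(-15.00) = 765.00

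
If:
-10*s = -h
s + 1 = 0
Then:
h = -10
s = -1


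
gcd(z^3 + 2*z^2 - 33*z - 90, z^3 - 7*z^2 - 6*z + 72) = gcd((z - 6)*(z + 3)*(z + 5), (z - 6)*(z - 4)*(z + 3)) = z^2 - 3*z - 18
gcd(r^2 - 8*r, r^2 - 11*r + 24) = r - 8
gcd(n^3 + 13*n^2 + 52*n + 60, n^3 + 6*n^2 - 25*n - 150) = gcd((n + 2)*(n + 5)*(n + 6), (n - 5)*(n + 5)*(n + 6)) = n^2 + 11*n + 30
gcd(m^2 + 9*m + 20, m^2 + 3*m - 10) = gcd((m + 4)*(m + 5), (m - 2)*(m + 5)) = m + 5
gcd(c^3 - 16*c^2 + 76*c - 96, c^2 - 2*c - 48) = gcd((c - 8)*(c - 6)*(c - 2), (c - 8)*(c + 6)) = c - 8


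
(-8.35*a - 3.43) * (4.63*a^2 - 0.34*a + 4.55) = -38.6605*a^3 - 13.0419*a^2 - 36.8263*a - 15.6065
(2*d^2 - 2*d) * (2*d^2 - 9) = 4*d^4 - 4*d^3 - 18*d^2 + 18*d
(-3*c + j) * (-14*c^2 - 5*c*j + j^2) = 42*c^3 + c^2*j - 8*c*j^2 + j^3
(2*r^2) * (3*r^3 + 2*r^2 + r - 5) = 6*r^5 + 4*r^4 + 2*r^3 - 10*r^2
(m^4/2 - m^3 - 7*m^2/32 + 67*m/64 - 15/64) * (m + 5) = m^5/2 + 3*m^4/2 - 167*m^3/32 - 3*m^2/64 + 5*m - 75/64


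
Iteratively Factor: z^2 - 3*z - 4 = (z + 1)*(z - 4)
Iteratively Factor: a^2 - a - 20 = (a + 4)*(a - 5)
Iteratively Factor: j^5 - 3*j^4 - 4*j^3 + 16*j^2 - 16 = (j - 2)*(j^4 - j^3 - 6*j^2 + 4*j + 8) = (j - 2)^2*(j^3 + j^2 - 4*j - 4) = (j - 2)^3*(j^2 + 3*j + 2) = (j - 2)^3*(j + 2)*(j + 1)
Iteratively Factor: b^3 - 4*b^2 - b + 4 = (b - 1)*(b^2 - 3*b - 4) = (b - 4)*(b - 1)*(b + 1)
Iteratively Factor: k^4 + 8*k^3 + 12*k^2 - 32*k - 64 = (k + 4)*(k^3 + 4*k^2 - 4*k - 16) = (k + 2)*(k + 4)*(k^2 + 2*k - 8) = (k - 2)*(k + 2)*(k + 4)*(k + 4)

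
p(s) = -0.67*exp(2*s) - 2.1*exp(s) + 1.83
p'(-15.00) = 0.00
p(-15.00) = 1.83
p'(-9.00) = 0.00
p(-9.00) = 1.83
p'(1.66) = -48.11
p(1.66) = -27.75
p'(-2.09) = -0.28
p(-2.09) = 1.56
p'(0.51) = -7.21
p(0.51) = -3.53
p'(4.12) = -5207.26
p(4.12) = -2666.44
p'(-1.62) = -0.47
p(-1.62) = 1.39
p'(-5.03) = -0.01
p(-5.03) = 1.82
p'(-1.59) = -0.48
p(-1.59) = 1.37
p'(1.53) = -38.28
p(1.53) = -22.16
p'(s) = -1.34*exp(2*s) - 2.1*exp(s)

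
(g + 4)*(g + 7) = g^2 + 11*g + 28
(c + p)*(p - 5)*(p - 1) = c*p^2 - 6*c*p + 5*c + p^3 - 6*p^2 + 5*p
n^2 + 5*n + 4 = (n + 1)*(n + 4)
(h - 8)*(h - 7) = h^2 - 15*h + 56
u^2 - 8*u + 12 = (u - 6)*(u - 2)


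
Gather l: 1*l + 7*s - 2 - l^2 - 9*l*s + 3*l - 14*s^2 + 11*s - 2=-l^2 + l*(4 - 9*s) - 14*s^2 + 18*s - 4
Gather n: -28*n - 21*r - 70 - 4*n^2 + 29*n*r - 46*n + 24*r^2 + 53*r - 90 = -4*n^2 + n*(29*r - 74) + 24*r^2 + 32*r - 160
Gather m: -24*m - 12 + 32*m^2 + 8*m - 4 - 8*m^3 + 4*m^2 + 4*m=-8*m^3 + 36*m^2 - 12*m - 16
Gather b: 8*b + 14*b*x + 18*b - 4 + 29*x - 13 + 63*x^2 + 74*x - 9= b*(14*x + 26) + 63*x^2 + 103*x - 26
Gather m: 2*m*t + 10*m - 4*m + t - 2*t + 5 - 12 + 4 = m*(2*t + 6) - t - 3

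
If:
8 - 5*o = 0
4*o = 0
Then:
No Solution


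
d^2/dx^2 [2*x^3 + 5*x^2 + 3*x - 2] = 12*x + 10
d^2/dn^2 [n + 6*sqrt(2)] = 0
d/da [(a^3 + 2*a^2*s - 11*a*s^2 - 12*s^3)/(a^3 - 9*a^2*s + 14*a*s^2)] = s*(-11*a^4 + 50*a^3*s - 35*a^2*s^2 - 216*a*s^3 + 168*s^4)/(a^2*(a^4 - 18*a^3*s + 109*a^2*s^2 - 252*a*s^3 + 196*s^4))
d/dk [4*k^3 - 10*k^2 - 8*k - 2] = 12*k^2 - 20*k - 8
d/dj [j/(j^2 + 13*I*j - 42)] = (-j^2 - 42)/(j^4 + 26*I*j^3 - 253*j^2 - 1092*I*j + 1764)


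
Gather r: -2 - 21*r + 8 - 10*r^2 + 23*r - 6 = -10*r^2 + 2*r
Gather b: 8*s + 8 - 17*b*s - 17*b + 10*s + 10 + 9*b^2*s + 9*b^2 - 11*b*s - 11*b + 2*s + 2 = b^2*(9*s + 9) + b*(-28*s - 28) + 20*s + 20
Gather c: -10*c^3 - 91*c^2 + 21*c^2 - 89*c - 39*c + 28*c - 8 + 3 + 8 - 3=-10*c^3 - 70*c^2 - 100*c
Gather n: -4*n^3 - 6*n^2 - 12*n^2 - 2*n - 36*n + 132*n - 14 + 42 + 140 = -4*n^3 - 18*n^2 + 94*n + 168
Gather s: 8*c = 8*c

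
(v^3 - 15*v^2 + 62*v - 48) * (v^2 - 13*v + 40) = v^5 - 28*v^4 + 297*v^3 - 1454*v^2 + 3104*v - 1920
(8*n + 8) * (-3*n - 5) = -24*n^2 - 64*n - 40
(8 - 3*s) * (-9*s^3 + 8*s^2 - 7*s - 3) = 27*s^4 - 96*s^3 + 85*s^2 - 47*s - 24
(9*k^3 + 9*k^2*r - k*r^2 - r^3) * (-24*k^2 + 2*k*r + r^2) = -216*k^5 - 198*k^4*r + 51*k^3*r^2 + 31*k^2*r^3 - 3*k*r^4 - r^5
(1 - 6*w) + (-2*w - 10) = -8*w - 9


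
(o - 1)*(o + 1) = o^2 - 1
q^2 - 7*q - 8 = (q - 8)*(q + 1)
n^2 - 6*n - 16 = (n - 8)*(n + 2)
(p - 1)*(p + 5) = p^2 + 4*p - 5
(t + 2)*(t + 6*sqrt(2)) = t^2 + 2*t + 6*sqrt(2)*t + 12*sqrt(2)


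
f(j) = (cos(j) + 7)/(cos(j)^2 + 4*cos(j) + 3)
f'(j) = (2*sin(j)*cos(j) + 4*sin(j))*(cos(j) + 7)/(cos(j)^2 + 4*cos(j) + 3)^2 - sin(j)/(cos(j)^2 + 4*cos(j) + 3) = (cos(j)^2 + 14*cos(j) + 25)*sin(j)/(cos(j)^2 + 4*cos(j) + 3)^2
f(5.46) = 1.24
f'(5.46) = -0.67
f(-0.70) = 1.17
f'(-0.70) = -0.53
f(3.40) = 89.37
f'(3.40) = -695.31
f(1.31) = 1.77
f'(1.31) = 1.65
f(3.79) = 13.87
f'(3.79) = -43.74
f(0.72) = 1.18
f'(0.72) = 0.55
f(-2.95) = 162.96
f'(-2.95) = -1706.15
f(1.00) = 1.38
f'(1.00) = 0.93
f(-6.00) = 1.03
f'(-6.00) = 0.18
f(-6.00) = 1.03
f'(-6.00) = 0.18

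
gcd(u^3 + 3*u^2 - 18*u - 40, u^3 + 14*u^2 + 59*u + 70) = u^2 + 7*u + 10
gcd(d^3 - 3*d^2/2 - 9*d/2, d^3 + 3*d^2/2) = d^2 + 3*d/2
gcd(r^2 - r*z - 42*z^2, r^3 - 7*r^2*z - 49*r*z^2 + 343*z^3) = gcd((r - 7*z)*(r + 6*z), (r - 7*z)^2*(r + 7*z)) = -r + 7*z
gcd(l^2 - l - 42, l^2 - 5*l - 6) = 1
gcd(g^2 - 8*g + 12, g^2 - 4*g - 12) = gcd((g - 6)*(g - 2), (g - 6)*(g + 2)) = g - 6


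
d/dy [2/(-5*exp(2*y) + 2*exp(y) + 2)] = (20*exp(y) - 4)*exp(y)/(-5*exp(2*y) + 2*exp(y) + 2)^2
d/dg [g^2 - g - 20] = 2*g - 1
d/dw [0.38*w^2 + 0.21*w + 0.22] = 0.76*w + 0.21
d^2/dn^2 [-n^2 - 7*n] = -2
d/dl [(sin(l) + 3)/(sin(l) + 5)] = 2*cos(l)/(sin(l) + 5)^2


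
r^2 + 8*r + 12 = (r + 2)*(r + 6)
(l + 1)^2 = l^2 + 2*l + 1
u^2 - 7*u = u*(u - 7)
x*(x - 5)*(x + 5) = x^3 - 25*x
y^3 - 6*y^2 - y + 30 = (y - 5)*(y - 3)*(y + 2)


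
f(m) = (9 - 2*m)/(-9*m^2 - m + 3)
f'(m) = (9 - 2*m)*(18*m + 1)/(-9*m^2 - m + 3)^2 - 2/(-9*m^2 - m + 3)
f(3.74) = -0.01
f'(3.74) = 0.02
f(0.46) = 12.71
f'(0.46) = 182.46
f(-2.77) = -0.23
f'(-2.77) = -0.15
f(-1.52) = -0.74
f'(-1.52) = -1.08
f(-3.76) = -0.14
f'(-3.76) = -0.06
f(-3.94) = -0.13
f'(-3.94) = -0.05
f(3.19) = -0.03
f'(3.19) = 0.04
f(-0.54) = 11.01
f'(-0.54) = -107.03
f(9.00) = 0.01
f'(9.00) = 0.00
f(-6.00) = -0.07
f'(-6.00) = -0.02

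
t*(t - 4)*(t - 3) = t^3 - 7*t^2 + 12*t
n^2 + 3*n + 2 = (n + 1)*(n + 2)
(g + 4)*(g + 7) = g^2 + 11*g + 28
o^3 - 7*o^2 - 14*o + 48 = (o - 8)*(o - 2)*(o + 3)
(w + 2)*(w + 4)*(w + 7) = w^3 + 13*w^2 + 50*w + 56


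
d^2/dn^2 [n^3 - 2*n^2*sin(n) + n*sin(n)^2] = 2*n^2*sin(n) - 8*n*cos(n) + 2*n*cos(2*n) + 6*n - 4*sin(n) + 2*sin(2*n)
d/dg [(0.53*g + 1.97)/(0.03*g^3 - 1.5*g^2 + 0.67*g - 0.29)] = (-0.0318*g^3 + 0.6177*g^2 + 5.91*g - 1.4736)/(0.0009*g^6 - 0.09*g^5 + 2.2902*g^4 - 2.0274*g^3 + 1.3189*g^2 - 0.3886*g + 0.0841)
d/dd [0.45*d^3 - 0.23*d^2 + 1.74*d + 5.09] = 1.35*d^2 - 0.46*d + 1.74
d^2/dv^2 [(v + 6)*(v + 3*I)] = 2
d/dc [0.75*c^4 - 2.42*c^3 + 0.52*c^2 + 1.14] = c*(3.0*c^2 - 7.26*c + 1.04)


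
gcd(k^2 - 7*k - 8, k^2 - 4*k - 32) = k - 8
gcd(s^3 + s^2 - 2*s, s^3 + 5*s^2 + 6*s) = s^2 + 2*s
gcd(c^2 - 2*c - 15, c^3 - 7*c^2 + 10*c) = c - 5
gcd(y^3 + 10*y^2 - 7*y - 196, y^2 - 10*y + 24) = y - 4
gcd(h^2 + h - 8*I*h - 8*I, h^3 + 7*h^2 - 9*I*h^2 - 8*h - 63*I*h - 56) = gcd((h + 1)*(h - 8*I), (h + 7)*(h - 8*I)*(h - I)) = h - 8*I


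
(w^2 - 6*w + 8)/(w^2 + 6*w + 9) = (w^2 - 6*w + 8)/(w^2 + 6*w + 9)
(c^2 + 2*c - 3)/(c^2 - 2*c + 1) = (c + 3)/(c - 1)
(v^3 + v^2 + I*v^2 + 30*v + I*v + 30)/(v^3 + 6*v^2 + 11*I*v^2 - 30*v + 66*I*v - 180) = (v^2 + v*(1 - 5*I) - 5*I)/(v^2 + v*(6 + 5*I) + 30*I)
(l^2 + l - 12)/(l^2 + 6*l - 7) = (l^2 + l - 12)/(l^2 + 6*l - 7)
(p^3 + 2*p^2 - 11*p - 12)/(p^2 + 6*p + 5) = (p^2 + p - 12)/(p + 5)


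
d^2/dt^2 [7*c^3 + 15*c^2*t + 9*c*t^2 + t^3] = 18*c + 6*t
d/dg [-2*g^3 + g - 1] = 1 - 6*g^2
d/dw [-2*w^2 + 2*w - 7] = 2 - 4*w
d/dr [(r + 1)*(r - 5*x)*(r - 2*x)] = 3*r^2 - 14*r*x + 2*r + 10*x^2 - 7*x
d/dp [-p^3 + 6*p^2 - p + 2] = -3*p^2 + 12*p - 1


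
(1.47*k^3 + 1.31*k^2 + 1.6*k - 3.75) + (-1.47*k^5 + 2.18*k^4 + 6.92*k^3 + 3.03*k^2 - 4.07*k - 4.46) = -1.47*k^5 + 2.18*k^4 + 8.39*k^3 + 4.34*k^2 - 2.47*k - 8.21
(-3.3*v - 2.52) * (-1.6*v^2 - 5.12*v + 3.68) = 5.28*v^3 + 20.928*v^2 + 0.7584*v - 9.2736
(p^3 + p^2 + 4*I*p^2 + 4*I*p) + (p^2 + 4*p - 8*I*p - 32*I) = p^3 + 2*p^2 + 4*I*p^2 + 4*p - 4*I*p - 32*I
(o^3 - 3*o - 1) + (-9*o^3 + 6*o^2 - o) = -8*o^3 + 6*o^2 - 4*o - 1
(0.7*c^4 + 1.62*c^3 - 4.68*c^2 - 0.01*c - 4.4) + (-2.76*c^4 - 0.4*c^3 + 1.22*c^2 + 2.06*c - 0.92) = -2.06*c^4 + 1.22*c^3 - 3.46*c^2 + 2.05*c - 5.32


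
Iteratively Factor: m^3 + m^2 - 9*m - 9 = (m + 3)*(m^2 - 2*m - 3) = (m - 3)*(m + 3)*(m + 1)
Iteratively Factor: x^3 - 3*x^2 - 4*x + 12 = (x - 2)*(x^2 - x - 6) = (x - 3)*(x - 2)*(x + 2)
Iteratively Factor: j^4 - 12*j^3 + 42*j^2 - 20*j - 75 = (j + 1)*(j^3 - 13*j^2 + 55*j - 75) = (j - 5)*(j + 1)*(j^2 - 8*j + 15) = (j - 5)^2*(j + 1)*(j - 3)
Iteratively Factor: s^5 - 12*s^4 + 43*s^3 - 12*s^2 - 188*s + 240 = (s - 5)*(s^4 - 7*s^3 + 8*s^2 + 28*s - 48) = (s - 5)*(s - 3)*(s^3 - 4*s^2 - 4*s + 16) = (s - 5)*(s - 4)*(s - 3)*(s^2 - 4) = (s - 5)*(s - 4)*(s - 3)*(s - 2)*(s + 2)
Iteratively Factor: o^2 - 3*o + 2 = (o - 2)*(o - 1)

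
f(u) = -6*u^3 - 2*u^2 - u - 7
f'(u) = -18*u^2 - 4*u - 1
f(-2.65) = 93.26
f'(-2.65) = -116.80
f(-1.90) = 28.83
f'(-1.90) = -58.38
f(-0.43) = -6.46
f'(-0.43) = -2.61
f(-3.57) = 244.08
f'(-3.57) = -216.13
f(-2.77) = 107.95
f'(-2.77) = -128.03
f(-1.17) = 1.04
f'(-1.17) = -20.96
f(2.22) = -84.72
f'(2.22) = -98.59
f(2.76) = -151.14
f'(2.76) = -149.16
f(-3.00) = 140.00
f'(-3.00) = -151.00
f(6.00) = -1381.00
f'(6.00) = -673.00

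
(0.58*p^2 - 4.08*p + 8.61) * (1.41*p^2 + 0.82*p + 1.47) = 0.8178*p^4 - 5.2772*p^3 + 9.6471*p^2 + 1.0626*p + 12.6567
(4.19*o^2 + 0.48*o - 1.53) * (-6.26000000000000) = -26.2294*o^2 - 3.0048*o + 9.5778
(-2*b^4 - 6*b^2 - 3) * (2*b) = -4*b^5 - 12*b^3 - 6*b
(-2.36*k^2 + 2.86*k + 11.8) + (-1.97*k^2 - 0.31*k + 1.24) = -4.33*k^2 + 2.55*k + 13.04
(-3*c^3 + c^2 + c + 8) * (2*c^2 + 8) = -6*c^5 + 2*c^4 - 22*c^3 + 24*c^2 + 8*c + 64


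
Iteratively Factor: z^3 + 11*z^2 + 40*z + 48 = (z + 4)*(z^2 + 7*z + 12) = (z + 3)*(z + 4)*(z + 4)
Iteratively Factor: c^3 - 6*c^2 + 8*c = (c - 4)*(c^2 - 2*c) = (c - 4)*(c - 2)*(c)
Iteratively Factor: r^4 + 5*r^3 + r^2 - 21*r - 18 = (r + 3)*(r^3 + 2*r^2 - 5*r - 6) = (r + 1)*(r + 3)*(r^2 + r - 6) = (r + 1)*(r + 3)^2*(r - 2)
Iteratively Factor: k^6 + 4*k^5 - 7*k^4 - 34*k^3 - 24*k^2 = (k)*(k^5 + 4*k^4 - 7*k^3 - 34*k^2 - 24*k) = k*(k + 2)*(k^4 + 2*k^3 - 11*k^2 - 12*k) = k^2*(k + 2)*(k^3 + 2*k^2 - 11*k - 12) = k^2*(k + 1)*(k + 2)*(k^2 + k - 12) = k^2*(k - 3)*(k + 1)*(k + 2)*(k + 4)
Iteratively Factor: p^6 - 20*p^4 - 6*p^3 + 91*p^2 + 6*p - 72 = (p + 3)*(p^5 - 3*p^4 - 11*p^3 + 27*p^2 + 10*p - 24) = (p - 2)*(p + 3)*(p^4 - p^3 - 13*p^2 + p + 12) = (p - 2)*(p + 3)^2*(p^3 - 4*p^2 - p + 4) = (p - 2)*(p - 1)*(p + 3)^2*(p^2 - 3*p - 4) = (p - 4)*(p - 2)*(p - 1)*(p + 3)^2*(p + 1)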